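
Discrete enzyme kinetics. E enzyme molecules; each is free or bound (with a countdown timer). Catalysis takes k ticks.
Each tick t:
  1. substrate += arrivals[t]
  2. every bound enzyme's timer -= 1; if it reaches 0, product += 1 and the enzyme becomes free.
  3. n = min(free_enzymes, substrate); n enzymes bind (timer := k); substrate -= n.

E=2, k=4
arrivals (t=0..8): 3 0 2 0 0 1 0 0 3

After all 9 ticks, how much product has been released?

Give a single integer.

Answer: 4

Derivation:
t=0: arr=3 -> substrate=1 bound=2 product=0
t=1: arr=0 -> substrate=1 bound=2 product=0
t=2: arr=2 -> substrate=3 bound=2 product=0
t=3: arr=0 -> substrate=3 bound=2 product=0
t=4: arr=0 -> substrate=1 bound=2 product=2
t=5: arr=1 -> substrate=2 bound=2 product=2
t=6: arr=0 -> substrate=2 bound=2 product=2
t=7: arr=0 -> substrate=2 bound=2 product=2
t=8: arr=3 -> substrate=3 bound=2 product=4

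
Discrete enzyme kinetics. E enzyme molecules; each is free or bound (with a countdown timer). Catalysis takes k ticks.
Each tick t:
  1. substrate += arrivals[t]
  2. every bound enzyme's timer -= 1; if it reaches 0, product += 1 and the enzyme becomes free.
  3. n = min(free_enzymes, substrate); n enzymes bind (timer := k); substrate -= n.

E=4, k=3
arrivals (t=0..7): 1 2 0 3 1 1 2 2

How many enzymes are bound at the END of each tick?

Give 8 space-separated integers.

t=0: arr=1 -> substrate=0 bound=1 product=0
t=1: arr=2 -> substrate=0 bound=3 product=0
t=2: arr=0 -> substrate=0 bound=3 product=0
t=3: arr=3 -> substrate=1 bound=4 product=1
t=4: arr=1 -> substrate=0 bound=4 product=3
t=5: arr=1 -> substrate=1 bound=4 product=3
t=6: arr=2 -> substrate=1 bound=4 product=5
t=7: arr=2 -> substrate=1 bound=4 product=7

Answer: 1 3 3 4 4 4 4 4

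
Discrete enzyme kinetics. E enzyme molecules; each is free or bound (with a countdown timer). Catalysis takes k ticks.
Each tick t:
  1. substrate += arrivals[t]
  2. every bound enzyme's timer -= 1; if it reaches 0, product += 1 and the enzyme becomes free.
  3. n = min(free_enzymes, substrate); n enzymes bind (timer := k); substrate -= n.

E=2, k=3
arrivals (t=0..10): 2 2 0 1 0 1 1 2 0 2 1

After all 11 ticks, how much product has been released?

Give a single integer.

Answer: 6

Derivation:
t=0: arr=2 -> substrate=0 bound=2 product=0
t=1: arr=2 -> substrate=2 bound=2 product=0
t=2: arr=0 -> substrate=2 bound=2 product=0
t=3: arr=1 -> substrate=1 bound=2 product=2
t=4: arr=0 -> substrate=1 bound=2 product=2
t=5: arr=1 -> substrate=2 bound=2 product=2
t=6: arr=1 -> substrate=1 bound=2 product=4
t=7: arr=2 -> substrate=3 bound=2 product=4
t=8: arr=0 -> substrate=3 bound=2 product=4
t=9: arr=2 -> substrate=3 bound=2 product=6
t=10: arr=1 -> substrate=4 bound=2 product=6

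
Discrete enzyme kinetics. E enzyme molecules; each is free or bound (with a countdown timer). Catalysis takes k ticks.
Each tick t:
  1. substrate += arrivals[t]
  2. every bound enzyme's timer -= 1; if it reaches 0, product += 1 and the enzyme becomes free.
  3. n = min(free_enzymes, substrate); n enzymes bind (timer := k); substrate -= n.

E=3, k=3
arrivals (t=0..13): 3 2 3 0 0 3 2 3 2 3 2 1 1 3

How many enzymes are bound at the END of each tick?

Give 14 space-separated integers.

Answer: 3 3 3 3 3 3 3 3 3 3 3 3 3 3

Derivation:
t=0: arr=3 -> substrate=0 bound=3 product=0
t=1: arr=2 -> substrate=2 bound=3 product=0
t=2: arr=3 -> substrate=5 bound=3 product=0
t=3: arr=0 -> substrate=2 bound=3 product=3
t=4: arr=0 -> substrate=2 bound=3 product=3
t=5: arr=3 -> substrate=5 bound=3 product=3
t=6: arr=2 -> substrate=4 bound=3 product=6
t=7: arr=3 -> substrate=7 bound=3 product=6
t=8: arr=2 -> substrate=9 bound=3 product=6
t=9: arr=3 -> substrate=9 bound=3 product=9
t=10: arr=2 -> substrate=11 bound=3 product=9
t=11: arr=1 -> substrate=12 bound=3 product=9
t=12: arr=1 -> substrate=10 bound=3 product=12
t=13: arr=3 -> substrate=13 bound=3 product=12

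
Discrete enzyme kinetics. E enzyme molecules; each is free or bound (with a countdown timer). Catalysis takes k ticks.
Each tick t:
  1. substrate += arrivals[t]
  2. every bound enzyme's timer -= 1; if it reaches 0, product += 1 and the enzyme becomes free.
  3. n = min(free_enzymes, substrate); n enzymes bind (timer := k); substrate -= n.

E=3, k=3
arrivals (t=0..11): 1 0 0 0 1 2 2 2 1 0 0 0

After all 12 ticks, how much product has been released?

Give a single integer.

t=0: arr=1 -> substrate=0 bound=1 product=0
t=1: arr=0 -> substrate=0 bound=1 product=0
t=2: arr=0 -> substrate=0 bound=1 product=0
t=3: arr=0 -> substrate=0 bound=0 product=1
t=4: arr=1 -> substrate=0 bound=1 product=1
t=5: arr=2 -> substrate=0 bound=3 product=1
t=6: arr=2 -> substrate=2 bound=3 product=1
t=7: arr=2 -> substrate=3 bound=3 product=2
t=8: arr=1 -> substrate=2 bound=3 product=4
t=9: arr=0 -> substrate=2 bound=3 product=4
t=10: arr=0 -> substrate=1 bound=3 product=5
t=11: arr=0 -> substrate=0 bound=2 product=7

Answer: 7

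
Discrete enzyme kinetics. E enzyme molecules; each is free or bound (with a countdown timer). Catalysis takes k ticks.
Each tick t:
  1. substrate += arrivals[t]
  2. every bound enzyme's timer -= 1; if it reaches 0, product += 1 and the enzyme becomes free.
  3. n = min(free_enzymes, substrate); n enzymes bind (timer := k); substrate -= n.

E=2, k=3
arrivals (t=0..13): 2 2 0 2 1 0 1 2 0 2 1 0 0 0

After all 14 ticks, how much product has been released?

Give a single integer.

Answer: 8

Derivation:
t=0: arr=2 -> substrate=0 bound=2 product=0
t=1: arr=2 -> substrate=2 bound=2 product=0
t=2: arr=0 -> substrate=2 bound=2 product=0
t=3: arr=2 -> substrate=2 bound=2 product=2
t=4: arr=1 -> substrate=3 bound=2 product=2
t=5: arr=0 -> substrate=3 bound=2 product=2
t=6: arr=1 -> substrate=2 bound=2 product=4
t=7: arr=2 -> substrate=4 bound=2 product=4
t=8: arr=0 -> substrate=4 bound=2 product=4
t=9: arr=2 -> substrate=4 bound=2 product=6
t=10: arr=1 -> substrate=5 bound=2 product=6
t=11: arr=0 -> substrate=5 bound=2 product=6
t=12: arr=0 -> substrate=3 bound=2 product=8
t=13: arr=0 -> substrate=3 bound=2 product=8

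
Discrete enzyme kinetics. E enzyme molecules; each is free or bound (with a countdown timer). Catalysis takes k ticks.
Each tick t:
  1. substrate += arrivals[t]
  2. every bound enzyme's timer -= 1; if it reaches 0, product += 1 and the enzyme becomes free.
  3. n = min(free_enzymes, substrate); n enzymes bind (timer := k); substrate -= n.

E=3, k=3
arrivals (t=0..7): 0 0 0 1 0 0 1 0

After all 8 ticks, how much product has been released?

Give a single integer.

t=0: arr=0 -> substrate=0 bound=0 product=0
t=1: arr=0 -> substrate=0 bound=0 product=0
t=2: arr=0 -> substrate=0 bound=0 product=0
t=3: arr=1 -> substrate=0 bound=1 product=0
t=4: arr=0 -> substrate=0 bound=1 product=0
t=5: arr=0 -> substrate=0 bound=1 product=0
t=6: arr=1 -> substrate=0 bound=1 product=1
t=7: arr=0 -> substrate=0 bound=1 product=1

Answer: 1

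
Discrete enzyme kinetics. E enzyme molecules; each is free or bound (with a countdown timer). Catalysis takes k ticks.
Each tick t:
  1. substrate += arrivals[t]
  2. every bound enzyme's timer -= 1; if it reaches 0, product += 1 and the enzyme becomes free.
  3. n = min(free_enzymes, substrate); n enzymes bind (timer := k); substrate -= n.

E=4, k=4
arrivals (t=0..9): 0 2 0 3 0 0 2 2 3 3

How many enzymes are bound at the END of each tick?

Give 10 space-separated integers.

Answer: 0 2 2 4 4 3 4 4 4 4

Derivation:
t=0: arr=0 -> substrate=0 bound=0 product=0
t=1: arr=2 -> substrate=0 bound=2 product=0
t=2: arr=0 -> substrate=0 bound=2 product=0
t=3: arr=3 -> substrate=1 bound=4 product=0
t=4: arr=0 -> substrate=1 bound=4 product=0
t=5: arr=0 -> substrate=0 bound=3 product=2
t=6: arr=2 -> substrate=1 bound=4 product=2
t=7: arr=2 -> substrate=1 bound=4 product=4
t=8: arr=3 -> substrate=4 bound=4 product=4
t=9: arr=3 -> substrate=6 bound=4 product=5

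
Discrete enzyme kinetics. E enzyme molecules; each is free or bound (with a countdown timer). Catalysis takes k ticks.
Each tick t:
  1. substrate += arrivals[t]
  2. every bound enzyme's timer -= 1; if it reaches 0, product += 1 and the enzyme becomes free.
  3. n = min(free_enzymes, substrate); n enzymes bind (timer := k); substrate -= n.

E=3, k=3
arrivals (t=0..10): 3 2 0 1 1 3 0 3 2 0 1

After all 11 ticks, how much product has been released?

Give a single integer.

Answer: 9

Derivation:
t=0: arr=3 -> substrate=0 bound=3 product=0
t=1: arr=2 -> substrate=2 bound=3 product=0
t=2: arr=0 -> substrate=2 bound=3 product=0
t=3: arr=1 -> substrate=0 bound=3 product=3
t=4: arr=1 -> substrate=1 bound=3 product=3
t=5: arr=3 -> substrate=4 bound=3 product=3
t=6: arr=0 -> substrate=1 bound=3 product=6
t=7: arr=3 -> substrate=4 bound=3 product=6
t=8: arr=2 -> substrate=6 bound=3 product=6
t=9: arr=0 -> substrate=3 bound=3 product=9
t=10: arr=1 -> substrate=4 bound=3 product=9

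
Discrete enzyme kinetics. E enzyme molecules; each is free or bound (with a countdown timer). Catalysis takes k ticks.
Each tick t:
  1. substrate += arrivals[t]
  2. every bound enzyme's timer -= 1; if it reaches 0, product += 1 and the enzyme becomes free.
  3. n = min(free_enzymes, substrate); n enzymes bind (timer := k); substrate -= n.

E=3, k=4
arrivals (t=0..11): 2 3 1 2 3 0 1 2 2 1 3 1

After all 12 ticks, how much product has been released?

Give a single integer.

Answer: 6

Derivation:
t=0: arr=2 -> substrate=0 bound=2 product=0
t=1: arr=3 -> substrate=2 bound=3 product=0
t=2: arr=1 -> substrate=3 bound=3 product=0
t=3: arr=2 -> substrate=5 bound=3 product=0
t=4: arr=3 -> substrate=6 bound=3 product=2
t=5: arr=0 -> substrate=5 bound=3 product=3
t=6: arr=1 -> substrate=6 bound=3 product=3
t=7: arr=2 -> substrate=8 bound=3 product=3
t=8: arr=2 -> substrate=8 bound=3 product=5
t=9: arr=1 -> substrate=8 bound=3 product=6
t=10: arr=3 -> substrate=11 bound=3 product=6
t=11: arr=1 -> substrate=12 bound=3 product=6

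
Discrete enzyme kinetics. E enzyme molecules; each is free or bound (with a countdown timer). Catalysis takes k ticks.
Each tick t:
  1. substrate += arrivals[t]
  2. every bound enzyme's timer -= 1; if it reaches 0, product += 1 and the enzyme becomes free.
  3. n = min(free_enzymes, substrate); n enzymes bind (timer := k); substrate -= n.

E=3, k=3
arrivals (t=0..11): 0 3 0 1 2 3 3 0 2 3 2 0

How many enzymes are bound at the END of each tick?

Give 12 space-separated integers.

Answer: 0 3 3 3 3 3 3 3 3 3 3 3

Derivation:
t=0: arr=0 -> substrate=0 bound=0 product=0
t=1: arr=3 -> substrate=0 bound=3 product=0
t=2: arr=0 -> substrate=0 bound=3 product=0
t=3: arr=1 -> substrate=1 bound=3 product=0
t=4: arr=2 -> substrate=0 bound=3 product=3
t=5: arr=3 -> substrate=3 bound=3 product=3
t=6: arr=3 -> substrate=6 bound=3 product=3
t=7: arr=0 -> substrate=3 bound=3 product=6
t=8: arr=2 -> substrate=5 bound=3 product=6
t=9: arr=3 -> substrate=8 bound=3 product=6
t=10: arr=2 -> substrate=7 bound=3 product=9
t=11: arr=0 -> substrate=7 bound=3 product=9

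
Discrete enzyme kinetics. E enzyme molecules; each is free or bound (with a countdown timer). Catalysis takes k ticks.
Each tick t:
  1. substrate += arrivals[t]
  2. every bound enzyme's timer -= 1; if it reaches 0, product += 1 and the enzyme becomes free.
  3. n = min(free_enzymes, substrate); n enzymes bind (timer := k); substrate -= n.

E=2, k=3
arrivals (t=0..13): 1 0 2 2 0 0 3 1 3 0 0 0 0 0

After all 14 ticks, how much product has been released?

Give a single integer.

Answer: 7

Derivation:
t=0: arr=1 -> substrate=0 bound=1 product=0
t=1: arr=0 -> substrate=0 bound=1 product=0
t=2: arr=2 -> substrate=1 bound=2 product=0
t=3: arr=2 -> substrate=2 bound=2 product=1
t=4: arr=0 -> substrate=2 bound=2 product=1
t=5: arr=0 -> substrate=1 bound=2 product=2
t=6: arr=3 -> substrate=3 bound=2 product=3
t=7: arr=1 -> substrate=4 bound=2 product=3
t=8: arr=3 -> substrate=6 bound=2 product=4
t=9: arr=0 -> substrate=5 bound=2 product=5
t=10: arr=0 -> substrate=5 bound=2 product=5
t=11: arr=0 -> substrate=4 bound=2 product=6
t=12: arr=0 -> substrate=3 bound=2 product=7
t=13: arr=0 -> substrate=3 bound=2 product=7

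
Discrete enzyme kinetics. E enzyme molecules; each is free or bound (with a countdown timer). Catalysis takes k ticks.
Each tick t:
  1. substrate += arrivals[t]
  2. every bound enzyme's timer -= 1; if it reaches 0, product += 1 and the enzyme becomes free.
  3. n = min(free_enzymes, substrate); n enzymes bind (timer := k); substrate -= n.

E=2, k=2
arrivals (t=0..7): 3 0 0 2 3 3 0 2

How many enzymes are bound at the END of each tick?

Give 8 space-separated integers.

t=0: arr=3 -> substrate=1 bound=2 product=0
t=1: arr=0 -> substrate=1 bound=2 product=0
t=2: arr=0 -> substrate=0 bound=1 product=2
t=3: arr=2 -> substrate=1 bound=2 product=2
t=4: arr=3 -> substrate=3 bound=2 product=3
t=5: arr=3 -> substrate=5 bound=2 product=4
t=6: arr=0 -> substrate=4 bound=2 product=5
t=7: arr=2 -> substrate=5 bound=2 product=6

Answer: 2 2 1 2 2 2 2 2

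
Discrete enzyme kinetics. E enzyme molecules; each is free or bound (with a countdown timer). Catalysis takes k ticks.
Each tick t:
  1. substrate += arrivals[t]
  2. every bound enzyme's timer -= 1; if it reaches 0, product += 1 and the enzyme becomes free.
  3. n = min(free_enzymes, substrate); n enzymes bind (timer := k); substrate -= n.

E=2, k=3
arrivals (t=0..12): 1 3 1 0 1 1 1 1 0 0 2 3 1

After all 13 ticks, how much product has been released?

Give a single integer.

t=0: arr=1 -> substrate=0 bound=1 product=0
t=1: arr=3 -> substrate=2 bound=2 product=0
t=2: arr=1 -> substrate=3 bound=2 product=0
t=3: arr=0 -> substrate=2 bound=2 product=1
t=4: arr=1 -> substrate=2 bound=2 product=2
t=5: arr=1 -> substrate=3 bound=2 product=2
t=6: arr=1 -> substrate=3 bound=2 product=3
t=7: arr=1 -> substrate=3 bound=2 product=4
t=8: arr=0 -> substrate=3 bound=2 product=4
t=9: arr=0 -> substrate=2 bound=2 product=5
t=10: arr=2 -> substrate=3 bound=2 product=6
t=11: arr=3 -> substrate=6 bound=2 product=6
t=12: arr=1 -> substrate=6 bound=2 product=7

Answer: 7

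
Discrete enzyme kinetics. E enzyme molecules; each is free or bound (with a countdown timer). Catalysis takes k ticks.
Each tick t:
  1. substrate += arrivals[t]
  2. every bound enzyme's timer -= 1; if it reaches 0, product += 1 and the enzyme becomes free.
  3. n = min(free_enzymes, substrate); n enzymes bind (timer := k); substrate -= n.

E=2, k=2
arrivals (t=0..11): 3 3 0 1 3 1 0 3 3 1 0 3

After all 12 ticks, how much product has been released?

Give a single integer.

t=0: arr=3 -> substrate=1 bound=2 product=0
t=1: arr=3 -> substrate=4 bound=2 product=0
t=2: arr=0 -> substrate=2 bound=2 product=2
t=3: arr=1 -> substrate=3 bound=2 product=2
t=4: arr=3 -> substrate=4 bound=2 product=4
t=5: arr=1 -> substrate=5 bound=2 product=4
t=6: arr=0 -> substrate=3 bound=2 product=6
t=7: arr=3 -> substrate=6 bound=2 product=6
t=8: arr=3 -> substrate=7 bound=2 product=8
t=9: arr=1 -> substrate=8 bound=2 product=8
t=10: arr=0 -> substrate=6 bound=2 product=10
t=11: arr=3 -> substrate=9 bound=2 product=10

Answer: 10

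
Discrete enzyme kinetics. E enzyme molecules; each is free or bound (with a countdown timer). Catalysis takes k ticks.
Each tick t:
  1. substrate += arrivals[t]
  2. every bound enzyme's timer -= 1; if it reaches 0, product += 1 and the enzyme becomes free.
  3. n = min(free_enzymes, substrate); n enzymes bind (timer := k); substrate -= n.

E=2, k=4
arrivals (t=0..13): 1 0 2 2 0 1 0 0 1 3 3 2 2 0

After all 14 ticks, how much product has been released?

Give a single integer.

t=0: arr=1 -> substrate=0 bound=1 product=0
t=1: arr=0 -> substrate=0 bound=1 product=0
t=2: arr=2 -> substrate=1 bound=2 product=0
t=3: arr=2 -> substrate=3 bound=2 product=0
t=4: arr=0 -> substrate=2 bound=2 product=1
t=5: arr=1 -> substrate=3 bound=2 product=1
t=6: arr=0 -> substrate=2 bound=2 product=2
t=7: arr=0 -> substrate=2 bound=2 product=2
t=8: arr=1 -> substrate=2 bound=2 product=3
t=9: arr=3 -> substrate=5 bound=2 product=3
t=10: arr=3 -> substrate=7 bound=2 product=4
t=11: arr=2 -> substrate=9 bound=2 product=4
t=12: arr=2 -> substrate=10 bound=2 product=5
t=13: arr=0 -> substrate=10 bound=2 product=5

Answer: 5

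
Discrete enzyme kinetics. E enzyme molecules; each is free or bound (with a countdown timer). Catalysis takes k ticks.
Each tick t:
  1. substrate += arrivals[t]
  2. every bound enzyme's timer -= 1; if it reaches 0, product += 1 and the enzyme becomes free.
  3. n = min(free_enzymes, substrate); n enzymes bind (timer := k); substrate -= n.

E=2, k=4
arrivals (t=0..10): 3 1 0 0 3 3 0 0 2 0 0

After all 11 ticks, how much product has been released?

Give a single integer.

Answer: 4

Derivation:
t=0: arr=3 -> substrate=1 bound=2 product=0
t=1: arr=1 -> substrate=2 bound=2 product=0
t=2: arr=0 -> substrate=2 bound=2 product=0
t=3: arr=0 -> substrate=2 bound=2 product=0
t=4: arr=3 -> substrate=3 bound=2 product=2
t=5: arr=3 -> substrate=6 bound=2 product=2
t=6: arr=0 -> substrate=6 bound=2 product=2
t=7: arr=0 -> substrate=6 bound=2 product=2
t=8: arr=2 -> substrate=6 bound=2 product=4
t=9: arr=0 -> substrate=6 bound=2 product=4
t=10: arr=0 -> substrate=6 bound=2 product=4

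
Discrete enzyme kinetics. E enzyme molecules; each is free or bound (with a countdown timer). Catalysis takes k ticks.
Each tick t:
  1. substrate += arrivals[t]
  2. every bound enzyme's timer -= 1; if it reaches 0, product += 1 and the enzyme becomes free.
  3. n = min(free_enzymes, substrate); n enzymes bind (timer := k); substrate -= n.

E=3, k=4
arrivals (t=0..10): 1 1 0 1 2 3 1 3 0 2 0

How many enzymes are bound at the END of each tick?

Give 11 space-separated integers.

t=0: arr=1 -> substrate=0 bound=1 product=0
t=1: arr=1 -> substrate=0 bound=2 product=0
t=2: arr=0 -> substrate=0 bound=2 product=0
t=3: arr=1 -> substrate=0 bound=3 product=0
t=4: arr=2 -> substrate=1 bound=3 product=1
t=5: arr=3 -> substrate=3 bound=3 product=2
t=6: arr=1 -> substrate=4 bound=3 product=2
t=7: arr=3 -> substrate=6 bound=3 product=3
t=8: arr=0 -> substrate=5 bound=3 product=4
t=9: arr=2 -> substrate=6 bound=3 product=5
t=10: arr=0 -> substrate=6 bound=3 product=5

Answer: 1 2 2 3 3 3 3 3 3 3 3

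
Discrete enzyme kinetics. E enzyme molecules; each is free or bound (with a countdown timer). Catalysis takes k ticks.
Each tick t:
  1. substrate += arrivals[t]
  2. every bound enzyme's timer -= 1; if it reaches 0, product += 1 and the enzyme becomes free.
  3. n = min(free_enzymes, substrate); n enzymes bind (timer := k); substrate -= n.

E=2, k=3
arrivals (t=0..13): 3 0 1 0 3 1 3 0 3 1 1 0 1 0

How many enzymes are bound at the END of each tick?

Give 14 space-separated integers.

Answer: 2 2 2 2 2 2 2 2 2 2 2 2 2 2

Derivation:
t=0: arr=3 -> substrate=1 bound=2 product=0
t=1: arr=0 -> substrate=1 bound=2 product=0
t=2: arr=1 -> substrate=2 bound=2 product=0
t=3: arr=0 -> substrate=0 bound=2 product=2
t=4: arr=3 -> substrate=3 bound=2 product=2
t=5: arr=1 -> substrate=4 bound=2 product=2
t=6: arr=3 -> substrate=5 bound=2 product=4
t=7: arr=0 -> substrate=5 bound=2 product=4
t=8: arr=3 -> substrate=8 bound=2 product=4
t=9: arr=1 -> substrate=7 bound=2 product=6
t=10: arr=1 -> substrate=8 bound=2 product=6
t=11: arr=0 -> substrate=8 bound=2 product=6
t=12: arr=1 -> substrate=7 bound=2 product=8
t=13: arr=0 -> substrate=7 bound=2 product=8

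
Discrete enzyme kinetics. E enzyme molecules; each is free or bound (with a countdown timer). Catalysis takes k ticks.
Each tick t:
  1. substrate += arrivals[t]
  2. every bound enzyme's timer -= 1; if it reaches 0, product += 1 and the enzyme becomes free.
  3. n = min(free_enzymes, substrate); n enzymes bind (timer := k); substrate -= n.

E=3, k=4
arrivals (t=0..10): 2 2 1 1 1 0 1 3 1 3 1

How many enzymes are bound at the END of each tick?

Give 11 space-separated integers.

t=0: arr=2 -> substrate=0 bound=2 product=0
t=1: arr=2 -> substrate=1 bound=3 product=0
t=2: arr=1 -> substrate=2 bound=3 product=0
t=3: arr=1 -> substrate=3 bound=3 product=0
t=4: arr=1 -> substrate=2 bound=3 product=2
t=5: arr=0 -> substrate=1 bound=3 product=3
t=6: arr=1 -> substrate=2 bound=3 product=3
t=7: arr=3 -> substrate=5 bound=3 product=3
t=8: arr=1 -> substrate=4 bound=3 product=5
t=9: arr=3 -> substrate=6 bound=3 product=6
t=10: arr=1 -> substrate=7 bound=3 product=6

Answer: 2 3 3 3 3 3 3 3 3 3 3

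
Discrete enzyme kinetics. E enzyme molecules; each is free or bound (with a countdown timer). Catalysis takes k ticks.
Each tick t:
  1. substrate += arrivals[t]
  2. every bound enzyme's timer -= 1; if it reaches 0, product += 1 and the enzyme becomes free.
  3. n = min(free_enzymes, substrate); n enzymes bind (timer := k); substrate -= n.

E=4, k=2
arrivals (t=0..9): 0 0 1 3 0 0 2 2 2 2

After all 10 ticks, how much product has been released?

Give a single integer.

Answer: 8

Derivation:
t=0: arr=0 -> substrate=0 bound=0 product=0
t=1: arr=0 -> substrate=0 bound=0 product=0
t=2: arr=1 -> substrate=0 bound=1 product=0
t=3: arr=3 -> substrate=0 bound=4 product=0
t=4: arr=0 -> substrate=0 bound=3 product=1
t=5: arr=0 -> substrate=0 bound=0 product=4
t=6: arr=2 -> substrate=0 bound=2 product=4
t=7: arr=2 -> substrate=0 bound=4 product=4
t=8: arr=2 -> substrate=0 bound=4 product=6
t=9: arr=2 -> substrate=0 bound=4 product=8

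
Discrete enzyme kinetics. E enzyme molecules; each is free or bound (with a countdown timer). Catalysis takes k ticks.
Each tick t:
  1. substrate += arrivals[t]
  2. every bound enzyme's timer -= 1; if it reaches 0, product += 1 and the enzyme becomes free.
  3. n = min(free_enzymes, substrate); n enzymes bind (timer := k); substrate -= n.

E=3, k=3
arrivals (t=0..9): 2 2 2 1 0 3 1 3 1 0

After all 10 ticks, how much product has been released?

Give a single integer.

t=0: arr=2 -> substrate=0 bound=2 product=0
t=1: arr=2 -> substrate=1 bound=3 product=0
t=2: arr=2 -> substrate=3 bound=3 product=0
t=3: arr=1 -> substrate=2 bound=3 product=2
t=4: arr=0 -> substrate=1 bound=3 product=3
t=5: arr=3 -> substrate=4 bound=3 product=3
t=6: arr=1 -> substrate=3 bound=3 product=5
t=7: arr=3 -> substrate=5 bound=3 product=6
t=8: arr=1 -> substrate=6 bound=3 product=6
t=9: arr=0 -> substrate=4 bound=3 product=8

Answer: 8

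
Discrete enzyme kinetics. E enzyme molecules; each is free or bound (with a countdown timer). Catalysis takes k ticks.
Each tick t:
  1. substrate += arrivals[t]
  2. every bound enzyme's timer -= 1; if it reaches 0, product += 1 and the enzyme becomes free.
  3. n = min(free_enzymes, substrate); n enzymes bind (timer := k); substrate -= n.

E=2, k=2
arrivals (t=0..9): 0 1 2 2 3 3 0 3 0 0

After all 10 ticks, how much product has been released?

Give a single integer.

Answer: 7

Derivation:
t=0: arr=0 -> substrate=0 bound=0 product=0
t=1: arr=1 -> substrate=0 bound=1 product=0
t=2: arr=2 -> substrate=1 bound=2 product=0
t=3: arr=2 -> substrate=2 bound=2 product=1
t=4: arr=3 -> substrate=4 bound=2 product=2
t=5: arr=3 -> substrate=6 bound=2 product=3
t=6: arr=0 -> substrate=5 bound=2 product=4
t=7: arr=3 -> substrate=7 bound=2 product=5
t=8: arr=0 -> substrate=6 bound=2 product=6
t=9: arr=0 -> substrate=5 bound=2 product=7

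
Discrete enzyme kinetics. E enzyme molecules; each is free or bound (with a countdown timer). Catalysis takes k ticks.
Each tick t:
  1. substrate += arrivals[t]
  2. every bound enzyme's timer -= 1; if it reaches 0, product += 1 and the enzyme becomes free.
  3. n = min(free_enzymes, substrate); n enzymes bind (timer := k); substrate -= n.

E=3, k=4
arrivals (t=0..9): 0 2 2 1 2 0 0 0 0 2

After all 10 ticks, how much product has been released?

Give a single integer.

Answer: 5

Derivation:
t=0: arr=0 -> substrate=0 bound=0 product=0
t=1: arr=2 -> substrate=0 bound=2 product=0
t=2: arr=2 -> substrate=1 bound=3 product=0
t=3: arr=1 -> substrate=2 bound=3 product=0
t=4: arr=2 -> substrate=4 bound=3 product=0
t=5: arr=0 -> substrate=2 bound=3 product=2
t=6: arr=0 -> substrate=1 bound=3 product=3
t=7: arr=0 -> substrate=1 bound=3 product=3
t=8: arr=0 -> substrate=1 bound=3 product=3
t=9: arr=2 -> substrate=1 bound=3 product=5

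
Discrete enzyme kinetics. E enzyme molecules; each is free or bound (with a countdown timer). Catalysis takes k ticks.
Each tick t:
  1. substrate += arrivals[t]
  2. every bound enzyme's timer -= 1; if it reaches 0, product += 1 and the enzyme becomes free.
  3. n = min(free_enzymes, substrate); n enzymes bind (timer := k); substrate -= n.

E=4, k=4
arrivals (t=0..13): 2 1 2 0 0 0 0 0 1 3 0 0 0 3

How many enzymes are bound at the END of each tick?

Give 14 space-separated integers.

Answer: 2 3 4 4 3 2 1 1 1 4 4 4 3 3

Derivation:
t=0: arr=2 -> substrate=0 bound=2 product=0
t=1: arr=1 -> substrate=0 bound=3 product=0
t=2: arr=2 -> substrate=1 bound=4 product=0
t=3: arr=0 -> substrate=1 bound=4 product=0
t=4: arr=0 -> substrate=0 bound=3 product=2
t=5: arr=0 -> substrate=0 bound=2 product=3
t=6: arr=0 -> substrate=0 bound=1 product=4
t=7: arr=0 -> substrate=0 bound=1 product=4
t=8: arr=1 -> substrate=0 bound=1 product=5
t=9: arr=3 -> substrate=0 bound=4 product=5
t=10: arr=0 -> substrate=0 bound=4 product=5
t=11: arr=0 -> substrate=0 bound=4 product=5
t=12: arr=0 -> substrate=0 bound=3 product=6
t=13: arr=3 -> substrate=0 bound=3 product=9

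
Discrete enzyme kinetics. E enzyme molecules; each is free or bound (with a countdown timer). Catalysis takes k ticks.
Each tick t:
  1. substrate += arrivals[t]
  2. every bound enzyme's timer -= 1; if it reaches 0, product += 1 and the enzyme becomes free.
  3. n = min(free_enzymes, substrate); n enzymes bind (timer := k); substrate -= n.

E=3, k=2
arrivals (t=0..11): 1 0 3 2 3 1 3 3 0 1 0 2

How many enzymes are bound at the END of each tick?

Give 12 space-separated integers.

t=0: arr=1 -> substrate=0 bound=1 product=0
t=1: arr=0 -> substrate=0 bound=1 product=0
t=2: arr=3 -> substrate=0 bound=3 product=1
t=3: arr=2 -> substrate=2 bound=3 product=1
t=4: arr=3 -> substrate=2 bound=3 product=4
t=5: arr=1 -> substrate=3 bound=3 product=4
t=6: arr=3 -> substrate=3 bound=3 product=7
t=7: arr=3 -> substrate=6 bound=3 product=7
t=8: arr=0 -> substrate=3 bound=3 product=10
t=9: arr=1 -> substrate=4 bound=3 product=10
t=10: arr=0 -> substrate=1 bound=3 product=13
t=11: arr=2 -> substrate=3 bound=3 product=13

Answer: 1 1 3 3 3 3 3 3 3 3 3 3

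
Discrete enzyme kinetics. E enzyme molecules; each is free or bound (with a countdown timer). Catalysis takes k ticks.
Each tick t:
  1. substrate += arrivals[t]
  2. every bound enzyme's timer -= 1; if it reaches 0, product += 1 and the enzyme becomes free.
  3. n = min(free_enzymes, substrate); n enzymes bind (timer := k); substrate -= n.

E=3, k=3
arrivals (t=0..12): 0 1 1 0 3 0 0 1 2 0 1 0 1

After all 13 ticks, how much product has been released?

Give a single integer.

t=0: arr=0 -> substrate=0 bound=0 product=0
t=1: arr=1 -> substrate=0 bound=1 product=0
t=2: arr=1 -> substrate=0 bound=2 product=0
t=3: arr=0 -> substrate=0 bound=2 product=0
t=4: arr=3 -> substrate=1 bound=3 product=1
t=5: arr=0 -> substrate=0 bound=3 product=2
t=6: arr=0 -> substrate=0 bound=3 product=2
t=7: arr=1 -> substrate=0 bound=2 product=4
t=8: arr=2 -> substrate=0 bound=3 product=5
t=9: arr=0 -> substrate=0 bound=3 product=5
t=10: arr=1 -> substrate=0 bound=3 product=6
t=11: arr=0 -> substrate=0 bound=1 product=8
t=12: arr=1 -> substrate=0 bound=2 product=8

Answer: 8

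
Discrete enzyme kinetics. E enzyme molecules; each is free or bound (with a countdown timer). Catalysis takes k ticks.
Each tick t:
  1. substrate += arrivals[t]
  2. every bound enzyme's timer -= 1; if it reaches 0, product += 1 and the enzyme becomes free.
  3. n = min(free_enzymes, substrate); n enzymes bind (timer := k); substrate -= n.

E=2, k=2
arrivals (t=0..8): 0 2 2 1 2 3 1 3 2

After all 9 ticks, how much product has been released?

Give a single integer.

t=0: arr=0 -> substrate=0 bound=0 product=0
t=1: arr=2 -> substrate=0 bound=2 product=0
t=2: arr=2 -> substrate=2 bound=2 product=0
t=3: arr=1 -> substrate=1 bound=2 product=2
t=4: arr=2 -> substrate=3 bound=2 product=2
t=5: arr=3 -> substrate=4 bound=2 product=4
t=6: arr=1 -> substrate=5 bound=2 product=4
t=7: arr=3 -> substrate=6 bound=2 product=6
t=8: arr=2 -> substrate=8 bound=2 product=6

Answer: 6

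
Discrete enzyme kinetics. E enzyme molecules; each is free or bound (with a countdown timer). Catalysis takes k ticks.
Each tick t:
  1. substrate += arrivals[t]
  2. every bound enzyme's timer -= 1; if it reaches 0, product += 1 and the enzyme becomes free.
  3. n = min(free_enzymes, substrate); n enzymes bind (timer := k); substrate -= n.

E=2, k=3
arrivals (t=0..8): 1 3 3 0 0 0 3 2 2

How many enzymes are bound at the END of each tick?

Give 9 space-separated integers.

t=0: arr=1 -> substrate=0 bound=1 product=0
t=1: arr=3 -> substrate=2 bound=2 product=0
t=2: arr=3 -> substrate=5 bound=2 product=0
t=3: arr=0 -> substrate=4 bound=2 product=1
t=4: arr=0 -> substrate=3 bound=2 product=2
t=5: arr=0 -> substrate=3 bound=2 product=2
t=6: arr=3 -> substrate=5 bound=2 product=3
t=7: arr=2 -> substrate=6 bound=2 product=4
t=8: arr=2 -> substrate=8 bound=2 product=4

Answer: 1 2 2 2 2 2 2 2 2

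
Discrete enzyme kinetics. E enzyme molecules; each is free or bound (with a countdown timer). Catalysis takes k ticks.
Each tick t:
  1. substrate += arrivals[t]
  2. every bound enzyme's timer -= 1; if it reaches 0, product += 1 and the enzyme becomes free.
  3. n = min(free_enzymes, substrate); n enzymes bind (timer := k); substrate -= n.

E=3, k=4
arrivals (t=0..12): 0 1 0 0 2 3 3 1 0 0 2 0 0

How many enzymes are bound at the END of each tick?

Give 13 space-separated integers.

Answer: 0 1 1 1 3 3 3 3 3 3 3 3 3

Derivation:
t=0: arr=0 -> substrate=0 bound=0 product=0
t=1: arr=1 -> substrate=0 bound=1 product=0
t=2: arr=0 -> substrate=0 bound=1 product=0
t=3: arr=0 -> substrate=0 bound=1 product=0
t=4: arr=2 -> substrate=0 bound=3 product=0
t=5: arr=3 -> substrate=2 bound=3 product=1
t=6: arr=3 -> substrate=5 bound=3 product=1
t=7: arr=1 -> substrate=6 bound=3 product=1
t=8: arr=0 -> substrate=4 bound=3 product=3
t=9: arr=0 -> substrate=3 bound=3 product=4
t=10: arr=2 -> substrate=5 bound=3 product=4
t=11: arr=0 -> substrate=5 bound=3 product=4
t=12: arr=0 -> substrate=3 bound=3 product=6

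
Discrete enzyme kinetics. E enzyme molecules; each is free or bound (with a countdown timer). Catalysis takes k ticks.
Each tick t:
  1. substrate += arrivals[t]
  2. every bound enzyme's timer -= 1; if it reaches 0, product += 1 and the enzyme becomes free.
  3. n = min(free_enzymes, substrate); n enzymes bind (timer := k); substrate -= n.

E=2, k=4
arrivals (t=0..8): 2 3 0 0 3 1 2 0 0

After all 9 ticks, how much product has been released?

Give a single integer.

t=0: arr=2 -> substrate=0 bound=2 product=0
t=1: arr=3 -> substrate=3 bound=2 product=0
t=2: arr=0 -> substrate=3 bound=2 product=0
t=3: arr=0 -> substrate=3 bound=2 product=0
t=4: arr=3 -> substrate=4 bound=2 product=2
t=5: arr=1 -> substrate=5 bound=2 product=2
t=6: arr=2 -> substrate=7 bound=2 product=2
t=7: arr=0 -> substrate=7 bound=2 product=2
t=8: arr=0 -> substrate=5 bound=2 product=4

Answer: 4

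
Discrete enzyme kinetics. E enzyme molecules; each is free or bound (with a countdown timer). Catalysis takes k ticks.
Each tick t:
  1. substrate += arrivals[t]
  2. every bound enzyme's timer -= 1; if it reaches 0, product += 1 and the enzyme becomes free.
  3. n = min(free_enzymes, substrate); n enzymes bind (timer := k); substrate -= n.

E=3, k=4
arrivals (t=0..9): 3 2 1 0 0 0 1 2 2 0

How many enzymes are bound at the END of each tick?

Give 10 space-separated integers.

Answer: 3 3 3 3 3 3 3 3 3 3

Derivation:
t=0: arr=3 -> substrate=0 bound=3 product=0
t=1: arr=2 -> substrate=2 bound=3 product=0
t=2: arr=1 -> substrate=3 bound=3 product=0
t=3: arr=0 -> substrate=3 bound=3 product=0
t=4: arr=0 -> substrate=0 bound=3 product=3
t=5: arr=0 -> substrate=0 bound=3 product=3
t=6: arr=1 -> substrate=1 bound=3 product=3
t=7: arr=2 -> substrate=3 bound=3 product=3
t=8: arr=2 -> substrate=2 bound=3 product=6
t=9: arr=0 -> substrate=2 bound=3 product=6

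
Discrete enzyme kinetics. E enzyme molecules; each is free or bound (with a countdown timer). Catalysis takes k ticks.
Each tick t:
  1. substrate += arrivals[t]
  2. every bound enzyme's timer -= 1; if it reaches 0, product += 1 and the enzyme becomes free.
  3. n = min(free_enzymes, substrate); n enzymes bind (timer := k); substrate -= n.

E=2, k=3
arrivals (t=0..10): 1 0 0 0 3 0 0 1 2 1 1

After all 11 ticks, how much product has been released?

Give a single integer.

Answer: 5

Derivation:
t=0: arr=1 -> substrate=0 bound=1 product=0
t=1: arr=0 -> substrate=0 bound=1 product=0
t=2: arr=0 -> substrate=0 bound=1 product=0
t=3: arr=0 -> substrate=0 bound=0 product=1
t=4: arr=3 -> substrate=1 bound=2 product=1
t=5: arr=0 -> substrate=1 bound=2 product=1
t=6: arr=0 -> substrate=1 bound=2 product=1
t=7: arr=1 -> substrate=0 bound=2 product=3
t=8: arr=2 -> substrate=2 bound=2 product=3
t=9: arr=1 -> substrate=3 bound=2 product=3
t=10: arr=1 -> substrate=2 bound=2 product=5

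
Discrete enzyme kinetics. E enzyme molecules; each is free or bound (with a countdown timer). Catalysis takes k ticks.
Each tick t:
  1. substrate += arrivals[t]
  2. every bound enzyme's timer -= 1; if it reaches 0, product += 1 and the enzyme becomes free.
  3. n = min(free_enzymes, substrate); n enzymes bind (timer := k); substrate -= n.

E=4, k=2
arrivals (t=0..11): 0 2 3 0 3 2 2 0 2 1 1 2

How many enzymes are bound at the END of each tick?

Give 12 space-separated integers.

t=0: arr=0 -> substrate=0 bound=0 product=0
t=1: arr=2 -> substrate=0 bound=2 product=0
t=2: arr=3 -> substrate=1 bound=4 product=0
t=3: arr=0 -> substrate=0 bound=3 product=2
t=4: arr=3 -> substrate=0 bound=4 product=4
t=5: arr=2 -> substrate=1 bound=4 product=5
t=6: arr=2 -> substrate=0 bound=4 product=8
t=7: arr=0 -> substrate=0 bound=3 product=9
t=8: arr=2 -> substrate=0 bound=2 product=12
t=9: arr=1 -> substrate=0 bound=3 product=12
t=10: arr=1 -> substrate=0 bound=2 product=14
t=11: arr=2 -> substrate=0 bound=3 product=15

Answer: 0 2 4 3 4 4 4 3 2 3 2 3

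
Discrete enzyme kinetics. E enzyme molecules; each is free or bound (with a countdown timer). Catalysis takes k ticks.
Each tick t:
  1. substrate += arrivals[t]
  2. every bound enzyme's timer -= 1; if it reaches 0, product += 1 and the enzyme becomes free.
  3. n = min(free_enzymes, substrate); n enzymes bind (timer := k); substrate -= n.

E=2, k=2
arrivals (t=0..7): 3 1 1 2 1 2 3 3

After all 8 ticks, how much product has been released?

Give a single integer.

Answer: 6

Derivation:
t=0: arr=3 -> substrate=1 bound=2 product=0
t=1: arr=1 -> substrate=2 bound=2 product=0
t=2: arr=1 -> substrate=1 bound=2 product=2
t=3: arr=2 -> substrate=3 bound=2 product=2
t=4: arr=1 -> substrate=2 bound=2 product=4
t=5: arr=2 -> substrate=4 bound=2 product=4
t=6: arr=3 -> substrate=5 bound=2 product=6
t=7: arr=3 -> substrate=8 bound=2 product=6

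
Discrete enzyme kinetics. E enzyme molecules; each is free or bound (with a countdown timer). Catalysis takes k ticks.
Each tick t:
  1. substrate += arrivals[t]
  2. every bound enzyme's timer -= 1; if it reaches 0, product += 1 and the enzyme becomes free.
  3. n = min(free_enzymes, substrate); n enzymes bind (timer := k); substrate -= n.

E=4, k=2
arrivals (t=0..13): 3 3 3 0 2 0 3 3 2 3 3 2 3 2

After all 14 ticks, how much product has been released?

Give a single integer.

Answer: 23

Derivation:
t=0: arr=3 -> substrate=0 bound=3 product=0
t=1: arr=3 -> substrate=2 bound=4 product=0
t=2: arr=3 -> substrate=2 bound=4 product=3
t=3: arr=0 -> substrate=1 bound=4 product=4
t=4: arr=2 -> substrate=0 bound=4 product=7
t=5: arr=0 -> substrate=0 bound=3 product=8
t=6: arr=3 -> substrate=0 bound=3 product=11
t=7: arr=3 -> substrate=2 bound=4 product=11
t=8: arr=2 -> substrate=1 bound=4 product=14
t=9: arr=3 -> substrate=3 bound=4 product=15
t=10: arr=3 -> substrate=3 bound=4 product=18
t=11: arr=2 -> substrate=4 bound=4 product=19
t=12: arr=3 -> substrate=4 bound=4 product=22
t=13: arr=2 -> substrate=5 bound=4 product=23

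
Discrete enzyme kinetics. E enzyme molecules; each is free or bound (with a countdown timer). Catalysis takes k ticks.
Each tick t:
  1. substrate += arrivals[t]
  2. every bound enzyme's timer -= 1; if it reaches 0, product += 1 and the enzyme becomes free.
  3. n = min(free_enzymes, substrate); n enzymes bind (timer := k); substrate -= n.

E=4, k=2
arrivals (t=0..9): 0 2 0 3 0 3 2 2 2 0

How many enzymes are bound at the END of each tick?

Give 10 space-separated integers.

Answer: 0 2 2 3 3 3 4 4 4 2

Derivation:
t=0: arr=0 -> substrate=0 bound=0 product=0
t=1: arr=2 -> substrate=0 bound=2 product=0
t=2: arr=0 -> substrate=0 bound=2 product=0
t=3: arr=3 -> substrate=0 bound=3 product=2
t=4: arr=0 -> substrate=0 bound=3 product=2
t=5: arr=3 -> substrate=0 bound=3 product=5
t=6: arr=2 -> substrate=1 bound=4 product=5
t=7: arr=2 -> substrate=0 bound=4 product=8
t=8: arr=2 -> substrate=1 bound=4 product=9
t=9: arr=0 -> substrate=0 bound=2 product=12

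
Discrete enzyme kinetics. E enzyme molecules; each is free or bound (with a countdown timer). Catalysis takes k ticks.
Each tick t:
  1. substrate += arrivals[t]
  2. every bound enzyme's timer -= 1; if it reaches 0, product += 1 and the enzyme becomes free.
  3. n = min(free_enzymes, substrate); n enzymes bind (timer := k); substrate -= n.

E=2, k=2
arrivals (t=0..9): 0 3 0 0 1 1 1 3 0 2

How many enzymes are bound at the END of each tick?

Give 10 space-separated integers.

t=0: arr=0 -> substrate=0 bound=0 product=0
t=1: arr=3 -> substrate=1 bound=2 product=0
t=2: arr=0 -> substrate=1 bound=2 product=0
t=3: arr=0 -> substrate=0 bound=1 product=2
t=4: arr=1 -> substrate=0 bound=2 product=2
t=5: arr=1 -> substrate=0 bound=2 product=3
t=6: arr=1 -> substrate=0 bound=2 product=4
t=7: arr=3 -> substrate=2 bound=2 product=5
t=8: arr=0 -> substrate=1 bound=2 product=6
t=9: arr=2 -> substrate=2 bound=2 product=7

Answer: 0 2 2 1 2 2 2 2 2 2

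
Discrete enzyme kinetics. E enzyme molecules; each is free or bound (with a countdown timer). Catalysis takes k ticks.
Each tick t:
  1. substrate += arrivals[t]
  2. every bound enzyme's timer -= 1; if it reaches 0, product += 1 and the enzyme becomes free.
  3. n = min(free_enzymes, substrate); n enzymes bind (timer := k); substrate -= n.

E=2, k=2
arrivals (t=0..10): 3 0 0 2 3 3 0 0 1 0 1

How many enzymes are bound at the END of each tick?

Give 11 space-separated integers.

t=0: arr=3 -> substrate=1 bound=2 product=0
t=1: arr=0 -> substrate=1 bound=2 product=0
t=2: arr=0 -> substrate=0 bound=1 product=2
t=3: arr=2 -> substrate=1 bound=2 product=2
t=4: arr=3 -> substrate=3 bound=2 product=3
t=5: arr=3 -> substrate=5 bound=2 product=4
t=6: arr=0 -> substrate=4 bound=2 product=5
t=7: arr=0 -> substrate=3 bound=2 product=6
t=8: arr=1 -> substrate=3 bound=2 product=7
t=9: arr=0 -> substrate=2 bound=2 product=8
t=10: arr=1 -> substrate=2 bound=2 product=9

Answer: 2 2 1 2 2 2 2 2 2 2 2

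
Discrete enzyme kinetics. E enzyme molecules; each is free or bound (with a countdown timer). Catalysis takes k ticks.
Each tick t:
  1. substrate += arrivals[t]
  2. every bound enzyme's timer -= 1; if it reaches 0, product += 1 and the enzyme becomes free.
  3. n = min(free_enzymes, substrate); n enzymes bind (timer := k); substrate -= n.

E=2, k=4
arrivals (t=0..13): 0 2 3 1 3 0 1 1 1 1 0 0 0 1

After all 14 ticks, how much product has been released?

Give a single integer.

Answer: 6

Derivation:
t=0: arr=0 -> substrate=0 bound=0 product=0
t=1: arr=2 -> substrate=0 bound=2 product=0
t=2: arr=3 -> substrate=3 bound=2 product=0
t=3: arr=1 -> substrate=4 bound=2 product=0
t=4: arr=3 -> substrate=7 bound=2 product=0
t=5: arr=0 -> substrate=5 bound=2 product=2
t=6: arr=1 -> substrate=6 bound=2 product=2
t=7: arr=1 -> substrate=7 bound=2 product=2
t=8: arr=1 -> substrate=8 bound=2 product=2
t=9: arr=1 -> substrate=7 bound=2 product=4
t=10: arr=0 -> substrate=7 bound=2 product=4
t=11: arr=0 -> substrate=7 bound=2 product=4
t=12: arr=0 -> substrate=7 bound=2 product=4
t=13: arr=1 -> substrate=6 bound=2 product=6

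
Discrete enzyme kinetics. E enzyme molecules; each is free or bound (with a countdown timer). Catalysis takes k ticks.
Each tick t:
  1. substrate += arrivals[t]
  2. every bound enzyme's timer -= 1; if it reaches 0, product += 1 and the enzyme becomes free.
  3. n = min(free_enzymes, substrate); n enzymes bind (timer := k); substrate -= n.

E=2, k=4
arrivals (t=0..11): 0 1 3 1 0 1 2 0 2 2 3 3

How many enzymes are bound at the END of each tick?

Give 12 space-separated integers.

t=0: arr=0 -> substrate=0 bound=0 product=0
t=1: arr=1 -> substrate=0 bound=1 product=0
t=2: arr=3 -> substrate=2 bound=2 product=0
t=3: arr=1 -> substrate=3 bound=2 product=0
t=4: arr=0 -> substrate=3 bound=2 product=0
t=5: arr=1 -> substrate=3 bound=2 product=1
t=6: arr=2 -> substrate=4 bound=2 product=2
t=7: arr=0 -> substrate=4 bound=2 product=2
t=8: arr=2 -> substrate=6 bound=2 product=2
t=9: arr=2 -> substrate=7 bound=2 product=3
t=10: arr=3 -> substrate=9 bound=2 product=4
t=11: arr=3 -> substrate=12 bound=2 product=4

Answer: 0 1 2 2 2 2 2 2 2 2 2 2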